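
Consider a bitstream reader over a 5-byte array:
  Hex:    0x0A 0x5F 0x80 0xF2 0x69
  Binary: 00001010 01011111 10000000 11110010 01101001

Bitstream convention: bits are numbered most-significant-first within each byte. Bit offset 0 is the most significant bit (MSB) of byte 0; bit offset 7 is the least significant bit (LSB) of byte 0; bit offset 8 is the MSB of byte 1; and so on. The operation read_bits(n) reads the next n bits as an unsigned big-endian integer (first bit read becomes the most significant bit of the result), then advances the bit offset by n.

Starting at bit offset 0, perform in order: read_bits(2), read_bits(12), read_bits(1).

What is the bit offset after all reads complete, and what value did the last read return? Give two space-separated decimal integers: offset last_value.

Read 1: bits[0:2] width=2 -> value=0 (bin 00); offset now 2 = byte 0 bit 2; 38 bits remain
Read 2: bits[2:14] width=12 -> value=663 (bin 001010010111); offset now 14 = byte 1 bit 6; 26 bits remain
Read 3: bits[14:15] width=1 -> value=1 (bin 1); offset now 15 = byte 1 bit 7; 25 bits remain

Answer: 15 1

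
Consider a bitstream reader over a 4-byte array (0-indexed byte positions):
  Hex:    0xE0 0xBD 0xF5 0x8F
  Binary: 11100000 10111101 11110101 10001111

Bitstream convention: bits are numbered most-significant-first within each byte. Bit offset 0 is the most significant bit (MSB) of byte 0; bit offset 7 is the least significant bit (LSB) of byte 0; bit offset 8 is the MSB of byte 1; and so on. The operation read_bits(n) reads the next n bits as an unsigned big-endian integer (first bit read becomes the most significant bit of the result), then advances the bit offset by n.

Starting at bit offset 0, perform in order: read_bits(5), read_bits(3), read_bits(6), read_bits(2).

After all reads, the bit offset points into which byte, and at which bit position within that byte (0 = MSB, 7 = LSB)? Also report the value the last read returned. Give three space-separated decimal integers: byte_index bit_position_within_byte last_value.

Answer: 2 0 1

Derivation:
Read 1: bits[0:5] width=5 -> value=28 (bin 11100); offset now 5 = byte 0 bit 5; 27 bits remain
Read 2: bits[5:8] width=3 -> value=0 (bin 000); offset now 8 = byte 1 bit 0; 24 bits remain
Read 3: bits[8:14] width=6 -> value=47 (bin 101111); offset now 14 = byte 1 bit 6; 18 bits remain
Read 4: bits[14:16] width=2 -> value=1 (bin 01); offset now 16 = byte 2 bit 0; 16 bits remain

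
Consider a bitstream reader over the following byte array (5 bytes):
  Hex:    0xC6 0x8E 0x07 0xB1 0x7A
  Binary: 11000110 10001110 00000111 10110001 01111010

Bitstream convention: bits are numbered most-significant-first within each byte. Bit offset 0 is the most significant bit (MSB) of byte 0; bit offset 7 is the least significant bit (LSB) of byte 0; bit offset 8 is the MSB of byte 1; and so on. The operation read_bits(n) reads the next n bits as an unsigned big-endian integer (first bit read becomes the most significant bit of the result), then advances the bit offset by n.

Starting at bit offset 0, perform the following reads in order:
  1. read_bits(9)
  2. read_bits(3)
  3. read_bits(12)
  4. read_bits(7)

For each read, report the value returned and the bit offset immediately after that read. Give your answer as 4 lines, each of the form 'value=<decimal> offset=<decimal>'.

Answer: value=397 offset=9
value=0 offset=12
value=3591 offset=24
value=88 offset=31

Derivation:
Read 1: bits[0:9] width=9 -> value=397 (bin 110001101); offset now 9 = byte 1 bit 1; 31 bits remain
Read 2: bits[9:12] width=3 -> value=0 (bin 000); offset now 12 = byte 1 bit 4; 28 bits remain
Read 3: bits[12:24] width=12 -> value=3591 (bin 111000000111); offset now 24 = byte 3 bit 0; 16 bits remain
Read 4: bits[24:31] width=7 -> value=88 (bin 1011000); offset now 31 = byte 3 bit 7; 9 bits remain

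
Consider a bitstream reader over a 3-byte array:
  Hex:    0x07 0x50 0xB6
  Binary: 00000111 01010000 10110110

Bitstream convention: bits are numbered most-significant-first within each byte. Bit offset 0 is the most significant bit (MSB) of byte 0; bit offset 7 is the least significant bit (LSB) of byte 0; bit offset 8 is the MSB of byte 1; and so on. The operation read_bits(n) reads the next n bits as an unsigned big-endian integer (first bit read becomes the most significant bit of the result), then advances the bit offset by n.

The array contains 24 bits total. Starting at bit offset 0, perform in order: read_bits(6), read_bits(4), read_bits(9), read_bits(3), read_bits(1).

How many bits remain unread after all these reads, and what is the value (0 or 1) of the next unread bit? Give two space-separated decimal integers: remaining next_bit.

Read 1: bits[0:6] width=6 -> value=1 (bin 000001); offset now 6 = byte 0 bit 6; 18 bits remain
Read 2: bits[6:10] width=4 -> value=13 (bin 1101); offset now 10 = byte 1 bit 2; 14 bits remain
Read 3: bits[10:19] width=9 -> value=133 (bin 010000101); offset now 19 = byte 2 bit 3; 5 bits remain
Read 4: bits[19:22] width=3 -> value=5 (bin 101); offset now 22 = byte 2 bit 6; 2 bits remain
Read 5: bits[22:23] width=1 -> value=1 (bin 1); offset now 23 = byte 2 bit 7; 1 bits remain

Answer: 1 0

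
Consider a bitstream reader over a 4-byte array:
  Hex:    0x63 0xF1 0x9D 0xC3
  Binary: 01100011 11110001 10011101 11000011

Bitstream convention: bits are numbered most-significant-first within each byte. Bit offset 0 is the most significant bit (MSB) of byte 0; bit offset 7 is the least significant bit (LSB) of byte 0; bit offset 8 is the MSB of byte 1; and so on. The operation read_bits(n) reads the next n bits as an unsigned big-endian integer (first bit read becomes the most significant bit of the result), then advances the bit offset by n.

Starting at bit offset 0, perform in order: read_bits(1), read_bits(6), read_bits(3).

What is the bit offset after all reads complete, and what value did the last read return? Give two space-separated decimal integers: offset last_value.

Read 1: bits[0:1] width=1 -> value=0 (bin 0); offset now 1 = byte 0 bit 1; 31 bits remain
Read 2: bits[1:7] width=6 -> value=49 (bin 110001); offset now 7 = byte 0 bit 7; 25 bits remain
Read 3: bits[7:10] width=3 -> value=7 (bin 111); offset now 10 = byte 1 bit 2; 22 bits remain

Answer: 10 7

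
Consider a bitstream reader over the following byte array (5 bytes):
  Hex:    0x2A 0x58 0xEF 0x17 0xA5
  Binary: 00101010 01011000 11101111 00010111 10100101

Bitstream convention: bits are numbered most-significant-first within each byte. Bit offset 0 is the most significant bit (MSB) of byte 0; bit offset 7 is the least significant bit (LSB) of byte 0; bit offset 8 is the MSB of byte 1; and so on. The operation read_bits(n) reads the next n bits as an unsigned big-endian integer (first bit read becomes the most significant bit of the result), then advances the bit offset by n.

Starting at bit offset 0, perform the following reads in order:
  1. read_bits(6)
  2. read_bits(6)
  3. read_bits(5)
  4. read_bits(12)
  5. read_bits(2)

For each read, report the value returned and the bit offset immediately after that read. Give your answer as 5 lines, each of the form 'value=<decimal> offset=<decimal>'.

Read 1: bits[0:6] width=6 -> value=10 (bin 001010); offset now 6 = byte 0 bit 6; 34 bits remain
Read 2: bits[6:12] width=6 -> value=37 (bin 100101); offset now 12 = byte 1 bit 4; 28 bits remain
Read 3: bits[12:17] width=5 -> value=17 (bin 10001); offset now 17 = byte 2 bit 1; 23 bits remain
Read 4: bits[17:29] width=12 -> value=3554 (bin 110111100010); offset now 29 = byte 3 bit 5; 11 bits remain
Read 5: bits[29:31] width=2 -> value=3 (bin 11); offset now 31 = byte 3 bit 7; 9 bits remain

Answer: value=10 offset=6
value=37 offset=12
value=17 offset=17
value=3554 offset=29
value=3 offset=31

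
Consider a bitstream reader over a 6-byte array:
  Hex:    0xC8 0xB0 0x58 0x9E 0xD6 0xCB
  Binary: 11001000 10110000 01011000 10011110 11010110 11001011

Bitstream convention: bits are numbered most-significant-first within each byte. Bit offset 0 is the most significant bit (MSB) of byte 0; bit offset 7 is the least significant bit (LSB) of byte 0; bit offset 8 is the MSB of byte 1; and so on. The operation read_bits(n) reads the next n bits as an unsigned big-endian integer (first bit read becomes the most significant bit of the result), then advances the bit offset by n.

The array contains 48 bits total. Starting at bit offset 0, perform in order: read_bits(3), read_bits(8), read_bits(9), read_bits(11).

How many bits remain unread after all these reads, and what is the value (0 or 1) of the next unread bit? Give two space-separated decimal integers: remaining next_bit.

Read 1: bits[0:3] width=3 -> value=6 (bin 110); offset now 3 = byte 0 bit 3; 45 bits remain
Read 2: bits[3:11] width=8 -> value=69 (bin 01000101); offset now 11 = byte 1 bit 3; 37 bits remain
Read 3: bits[11:20] width=9 -> value=261 (bin 100000101); offset now 20 = byte 2 bit 4; 28 bits remain
Read 4: bits[20:31] width=11 -> value=1103 (bin 10001001111); offset now 31 = byte 3 bit 7; 17 bits remain

Answer: 17 0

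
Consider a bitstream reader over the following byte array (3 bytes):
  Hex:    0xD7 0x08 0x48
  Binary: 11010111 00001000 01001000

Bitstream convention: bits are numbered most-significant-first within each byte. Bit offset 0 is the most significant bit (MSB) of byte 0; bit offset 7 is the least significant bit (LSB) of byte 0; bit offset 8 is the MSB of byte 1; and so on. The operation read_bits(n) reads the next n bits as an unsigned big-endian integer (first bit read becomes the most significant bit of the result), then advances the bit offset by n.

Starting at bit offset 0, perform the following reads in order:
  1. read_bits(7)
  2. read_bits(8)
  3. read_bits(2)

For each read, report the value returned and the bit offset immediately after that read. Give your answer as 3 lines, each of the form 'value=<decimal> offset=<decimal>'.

Read 1: bits[0:7] width=7 -> value=107 (bin 1101011); offset now 7 = byte 0 bit 7; 17 bits remain
Read 2: bits[7:15] width=8 -> value=132 (bin 10000100); offset now 15 = byte 1 bit 7; 9 bits remain
Read 3: bits[15:17] width=2 -> value=0 (bin 00); offset now 17 = byte 2 bit 1; 7 bits remain

Answer: value=107 offset=7
value=132 offset=15
value=0 offset=17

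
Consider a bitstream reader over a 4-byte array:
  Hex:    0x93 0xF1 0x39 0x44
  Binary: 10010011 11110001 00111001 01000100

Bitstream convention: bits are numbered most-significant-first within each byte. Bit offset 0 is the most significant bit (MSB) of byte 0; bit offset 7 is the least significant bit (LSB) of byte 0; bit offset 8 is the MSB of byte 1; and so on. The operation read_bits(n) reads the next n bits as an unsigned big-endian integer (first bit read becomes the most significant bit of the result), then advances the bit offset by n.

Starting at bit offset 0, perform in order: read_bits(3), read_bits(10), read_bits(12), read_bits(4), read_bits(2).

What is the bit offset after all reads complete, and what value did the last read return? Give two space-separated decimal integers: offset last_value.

Answer: 31 2

Derivation:
Read 1: bits[0:3] width=3 -> value=4 (bin 100); offset now 3 = byte 0 bit 3; 29 bits remain
Read 2: bits[3:13] width=10 -> value=638 (bin 1001111110); offset now 13 = byte 1 bit 5; 19 bits remain
Read 3: bits[13:25] width=12 -> value=626 (bin 001001110010); offset now 25 = byte 3 bit 1; 7 bits remain
Read 4: bits[25:29] width=4 -> value=8 (bin 1000); offset now 29 = byte 3 bit 5; 3 bits remain
Read 5: bits[29:31] width=2 -> value=2 (bin 10); offset now 31 = byte 3 bit 7; 1 bits remain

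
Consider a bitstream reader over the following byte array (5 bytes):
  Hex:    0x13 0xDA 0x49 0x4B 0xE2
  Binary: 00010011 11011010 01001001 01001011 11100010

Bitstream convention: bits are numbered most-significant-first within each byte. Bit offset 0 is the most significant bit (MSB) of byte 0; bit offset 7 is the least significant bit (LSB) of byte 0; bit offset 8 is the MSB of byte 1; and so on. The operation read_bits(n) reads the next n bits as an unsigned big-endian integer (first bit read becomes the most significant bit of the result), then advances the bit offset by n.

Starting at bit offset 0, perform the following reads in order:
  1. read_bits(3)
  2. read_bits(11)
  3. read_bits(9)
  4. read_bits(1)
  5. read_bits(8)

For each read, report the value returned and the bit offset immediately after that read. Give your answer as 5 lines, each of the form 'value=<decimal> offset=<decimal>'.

Answer: value=0 offset=3
value=1270 offset=14
value=292 offset=23
value=1 offset=24
value=75 offset=32

Derivation:
Read 1: bits[0:3] width=3 -> value=0 (bin 000); offset now 3 = byte 0 bit 3; 37 bits remain
Read 2: bits[3:14] width=11 -> value=1270 (bin 10011110110); offset now 14 = byte 1 bit 6; 26 bits remain
Read 3: bits[14:23] width=9 -> value=292 (bin 100100100); offset now 23 = byte 2 bit 7; 17 bits remain
Read 4: bits[23:24] width=1 -> value=1 (bin 1); offset now 24 = byte 3 bit 0; 16 bits remain
Read 5: bits[24:32] width=8 -> value=75 (bin 01001011); offset now 32 = byte 4 bit 0; 8 bits remain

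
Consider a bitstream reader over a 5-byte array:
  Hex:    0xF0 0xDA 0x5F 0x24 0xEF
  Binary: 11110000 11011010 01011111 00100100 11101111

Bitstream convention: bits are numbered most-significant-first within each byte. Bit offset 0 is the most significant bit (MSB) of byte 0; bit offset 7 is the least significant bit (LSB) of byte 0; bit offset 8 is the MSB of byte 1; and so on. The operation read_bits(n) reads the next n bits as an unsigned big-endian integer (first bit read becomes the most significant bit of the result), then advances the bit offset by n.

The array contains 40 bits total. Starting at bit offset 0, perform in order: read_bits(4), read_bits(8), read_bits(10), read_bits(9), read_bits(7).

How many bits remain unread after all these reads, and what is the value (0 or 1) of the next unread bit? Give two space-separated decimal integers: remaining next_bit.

Answer: 2 1

Derivation:
Read 1: bits[0:4] width=4 -> value=15 (bin 1111); offset now 4 = byte 0 bit 4; 36 bits remain
Read 2: bits[4:12] width=8 -> value=13 (bin 00001101); offset now 12 = byte 1 bit 4; 28 bits remain
Read 3: bits[12:22] width=10 -> value=663 (bin 1010010111); offset now 22 = byte 2 bit 6; 18 bits remain
Read 4: bits[22:31] width=9 -> value=402 (bin 110010010); offset now 31 = byte 3 bit 7; 9 bits remain
Read 5: bits[31:38] width=7 -> value=59 (bin 0111011); offset now 38 = byte 4 bit 6; 2 bits remain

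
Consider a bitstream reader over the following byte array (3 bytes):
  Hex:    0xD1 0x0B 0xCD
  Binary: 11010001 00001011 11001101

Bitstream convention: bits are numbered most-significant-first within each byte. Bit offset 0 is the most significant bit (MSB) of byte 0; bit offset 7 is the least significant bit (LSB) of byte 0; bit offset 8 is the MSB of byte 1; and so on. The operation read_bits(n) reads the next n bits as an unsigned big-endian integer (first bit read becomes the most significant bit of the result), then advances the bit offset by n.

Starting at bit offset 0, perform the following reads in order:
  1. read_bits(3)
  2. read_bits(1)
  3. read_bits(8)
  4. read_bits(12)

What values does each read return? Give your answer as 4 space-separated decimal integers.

Read 1: bits[0:3] width=3 -> value=6 (bin 110); offset now 3 = byte 0 bit 3; 21 bits remain
Read 2: bits[3:4] width=1 -> value=1 (bin 1); offset now 4 = byte 0 bit 4; 20 bits remain
Read 3: bits[4:12] width=8 -> value=16 (bin 00010000); offset now 12 = byte 1 bit 4; 12 bits remain
Read 4: bits[12:24] width=12 -> value=3021 (bin 101111001101); offset now 24 = byte 3 bit 0; 0 bits remain

Answer: 6 1 16 3021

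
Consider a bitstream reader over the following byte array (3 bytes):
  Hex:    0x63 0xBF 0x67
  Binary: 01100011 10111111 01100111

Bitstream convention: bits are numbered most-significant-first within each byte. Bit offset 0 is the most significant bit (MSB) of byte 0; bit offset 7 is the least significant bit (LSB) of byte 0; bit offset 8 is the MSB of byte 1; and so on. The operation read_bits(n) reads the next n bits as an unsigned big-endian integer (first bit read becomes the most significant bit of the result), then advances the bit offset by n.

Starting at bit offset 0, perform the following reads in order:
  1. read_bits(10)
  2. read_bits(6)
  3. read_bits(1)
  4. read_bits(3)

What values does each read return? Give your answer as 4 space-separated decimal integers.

Read 1: bits[0:10] width=10 -> value=398 (bin 0110001110); offset now 10 = byte 1 bit 2; 14 bits remain
Read 2: bits[10:16] width=6 -> value=63 (bin 111111); offset now 16 = byte 2 bit 0; 8 bits remain
Read 3: bits[16:17] width=1 -> value=0 (bin 0); offset now 17 = byte 2 bit 1; 7 bits remain
Read 4: bits[17:20] width=3 -> value=6 (bin 110); offset now 20 = byte 2 bit 4; 4 bits remain

Answer: 398 63 0 6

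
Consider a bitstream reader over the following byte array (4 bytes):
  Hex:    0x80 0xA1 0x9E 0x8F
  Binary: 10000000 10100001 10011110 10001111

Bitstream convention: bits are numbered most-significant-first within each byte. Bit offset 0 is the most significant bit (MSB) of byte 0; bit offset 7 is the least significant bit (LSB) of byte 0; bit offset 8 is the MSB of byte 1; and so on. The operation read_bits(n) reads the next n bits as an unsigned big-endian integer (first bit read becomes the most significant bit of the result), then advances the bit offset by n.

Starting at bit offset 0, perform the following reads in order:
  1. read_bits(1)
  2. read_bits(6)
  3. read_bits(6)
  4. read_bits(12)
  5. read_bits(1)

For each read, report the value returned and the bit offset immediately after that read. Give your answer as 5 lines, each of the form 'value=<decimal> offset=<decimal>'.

Read 1: bits[0:1] width=1 -> value=1 (bin 1); offset now 1 = byte 0 bit 1; 31 bits remain
Read 2: bits[1:7] width=6 -> value=0 (bin 000000); offset now 7 = byte 0 bit 7; 25 bits remain
Read 3: bits[7:13] width=6 -> value=20 (bin 010100); offset now 13 = byte 1 bit 5; 19 bits remain
Read 4: bits[13:25] width=12 -> value=829 (bin 001100111101); offset now 25 = byte 3 bit 1; 7 bits remain
Read 5: bits[25:26] width=1 -> value=0 (bin 0); offset now 26 = byte 3 bit 2; 6 bits remain

Answer: value=1 offset=1
value=0 offset=7
value=20 offset=13
value=829 offset=25
value=0 offset=26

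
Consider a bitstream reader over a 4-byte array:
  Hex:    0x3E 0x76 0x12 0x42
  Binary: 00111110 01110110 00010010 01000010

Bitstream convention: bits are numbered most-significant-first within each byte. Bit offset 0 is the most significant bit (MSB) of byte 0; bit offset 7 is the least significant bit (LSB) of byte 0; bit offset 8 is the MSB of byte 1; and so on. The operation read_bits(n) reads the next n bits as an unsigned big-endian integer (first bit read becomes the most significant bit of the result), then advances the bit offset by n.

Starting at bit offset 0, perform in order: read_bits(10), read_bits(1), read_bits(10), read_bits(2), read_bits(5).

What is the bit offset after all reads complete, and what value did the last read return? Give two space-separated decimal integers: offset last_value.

Read 1: bits[0:10] width=10 -> value=249 (bin 0011111001); offset now 10 = byte 1 bit 2; 22 bits remain
Read 2: bits[10:11] width=1 -> value=1 (bin 1); offset now 11 = byte 1 bit 3; 21 bits remain
Read 3: bits[11:21] width=10 -> value=706 (bin 1011000010); offset now 21 = byte 2 bit 5; 11 bits remain
Read 4: bits[21:23] width=2 -> value=1 (bin 01); offset now 23 = byte 2 bit 7; 9 bits remain
Read 5: bits[23:28] width=5 -> value=4 (bin 00100); offset now 28 = byte 3 bit 4; 4 bits remain

Answer: 28 4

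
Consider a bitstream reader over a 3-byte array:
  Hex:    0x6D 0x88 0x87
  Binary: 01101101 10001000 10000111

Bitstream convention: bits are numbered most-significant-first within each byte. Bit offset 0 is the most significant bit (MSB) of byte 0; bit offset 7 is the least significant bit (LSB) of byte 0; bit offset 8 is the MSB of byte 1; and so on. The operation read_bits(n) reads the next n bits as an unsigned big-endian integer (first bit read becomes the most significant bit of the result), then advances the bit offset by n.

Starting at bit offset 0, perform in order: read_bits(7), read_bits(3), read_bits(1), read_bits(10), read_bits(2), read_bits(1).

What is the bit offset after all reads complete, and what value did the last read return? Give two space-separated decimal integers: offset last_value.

Read 1: bits[0:7] width=7 -> value=54 (bin 0110110); offset now 7 = byte 0 bit 7; 17 bits remain
Read 2: bits[7:10] width=3 -> value=6 (bin 110); offset now 10 = byte 1 bit 2; 14 bits remain
Read 3: bits[10:11] width=1 -> value=0 (bin 0); offset now 11 = byte 1 bit 3; 13 bits remain
Read 4: bits[11:21] width=10 -> value=272 (bin 0100010000); offset now 21 = byte 2 bit 5; 3 bits remain
Read 5: bits[21:23] width=2 -> value=3 (bin 11); offset now 23 = byte 2 bit 7; 1 bits remain
Read 6: bits[23:24] width=1 -> value=1 (bin 1); offset now 24 = byte 3 bit 0; 0 bits remain

Answer: 24 1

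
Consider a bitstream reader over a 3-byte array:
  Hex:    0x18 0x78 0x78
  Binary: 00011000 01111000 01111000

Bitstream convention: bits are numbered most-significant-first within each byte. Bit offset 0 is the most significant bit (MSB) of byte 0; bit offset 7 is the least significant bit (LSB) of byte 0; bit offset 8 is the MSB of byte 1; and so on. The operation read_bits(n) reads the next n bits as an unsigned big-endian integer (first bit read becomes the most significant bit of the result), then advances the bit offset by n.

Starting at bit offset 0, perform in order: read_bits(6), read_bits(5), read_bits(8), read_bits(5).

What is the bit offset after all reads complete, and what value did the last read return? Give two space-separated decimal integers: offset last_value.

Answer: 24 24

Derivation:
Read 1: bits[0:6] width=6 -> value=6 (bin 000110); offset now 6 = byte 0 bit 6; 18 bits remain
Read 2: bits[6:11] width=5 -> value=3 (bin 00011); offset now 11 = byte 1 bit 3; 13 bits remain
Read 3: bits[11:19] width=8 -> value=195 (bin 11000011); offset now 19 = byte 2 bit 3; 5 bits remain
Read 4: bits[19:24] width=5 -> value=24 (bin 11000); offset now 24 = byte 3 bit 0; 0 bits remain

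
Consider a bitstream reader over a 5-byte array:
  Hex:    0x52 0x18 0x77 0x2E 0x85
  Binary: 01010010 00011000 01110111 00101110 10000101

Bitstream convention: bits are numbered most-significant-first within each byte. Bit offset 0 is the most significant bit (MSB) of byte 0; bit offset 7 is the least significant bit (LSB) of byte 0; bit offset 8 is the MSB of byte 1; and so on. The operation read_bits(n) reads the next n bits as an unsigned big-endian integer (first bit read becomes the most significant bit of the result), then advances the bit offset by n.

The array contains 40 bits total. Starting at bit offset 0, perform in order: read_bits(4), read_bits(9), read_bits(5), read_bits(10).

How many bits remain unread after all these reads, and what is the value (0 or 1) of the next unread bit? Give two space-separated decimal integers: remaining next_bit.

Answer: 12 1

Derivation:
Read 1: bits[0:4] width=4 -> value=5 (bin 0101); offset now 4 = byte 0 bit 4; 36 bits remain
Read 2: bits[4:13] width=9 -> value=67 (bin 001000011); offset now 13 = byte 1 bit 5; 27 bits remain
Read 3: bits[13:18] width=5 -> value=1 (bin 00001); offset now 18 = byte 2 bit 2; 22 bits remain
Read 4: bits[18:28] width=10 -> value=882 (bin 1101110010); offset now 28 = byte 3 bit 4; 12 bits remain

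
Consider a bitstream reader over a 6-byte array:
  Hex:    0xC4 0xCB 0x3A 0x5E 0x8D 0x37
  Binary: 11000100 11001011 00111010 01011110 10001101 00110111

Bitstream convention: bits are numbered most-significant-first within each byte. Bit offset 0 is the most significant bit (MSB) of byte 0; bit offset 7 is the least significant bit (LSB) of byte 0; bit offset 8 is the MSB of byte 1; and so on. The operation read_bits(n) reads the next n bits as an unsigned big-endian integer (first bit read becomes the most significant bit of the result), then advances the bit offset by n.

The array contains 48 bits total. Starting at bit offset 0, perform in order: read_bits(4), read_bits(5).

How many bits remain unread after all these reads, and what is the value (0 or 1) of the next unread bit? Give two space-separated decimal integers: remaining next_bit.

Read 1: bits[0:4] width=4 -> value=12 (bin 1100); offset now 4 = byte 0 bit 4; 44 bits remain
Read 2: bits[4:9] width=5 -> value=9 (bin 01001); offset now 9 = byte 1 bit 1; 39 bits remain

Answer: 39 1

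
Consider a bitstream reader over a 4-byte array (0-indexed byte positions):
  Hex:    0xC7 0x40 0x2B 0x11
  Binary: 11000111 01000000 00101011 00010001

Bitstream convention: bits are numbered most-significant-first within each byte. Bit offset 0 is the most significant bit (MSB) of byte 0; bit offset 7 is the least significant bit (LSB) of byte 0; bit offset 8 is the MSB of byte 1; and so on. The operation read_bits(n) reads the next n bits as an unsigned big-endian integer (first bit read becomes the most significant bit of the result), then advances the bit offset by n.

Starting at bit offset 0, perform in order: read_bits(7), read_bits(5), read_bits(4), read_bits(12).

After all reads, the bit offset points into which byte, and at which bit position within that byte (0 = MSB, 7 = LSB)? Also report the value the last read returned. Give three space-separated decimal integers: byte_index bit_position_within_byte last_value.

Answer: 3 4 689

Derivation:
Read 1: bits[0:7] width=7 -> value=99 (bin 1100011); offset now 7 = byte 0 bit 7; 25 bits remain
Read 2: bits[7:12] width=5 -> value=20 (bin 10100); offset now 12 = byte 1 bit 4; 20 bits remain
Read 3: bits[12:16] width=4 -> value=0 (bin 0000); offset now 16 = byte 2 bit 0; 16 bits remain
Read 4: bits[16:28] width=12 -> value=689 (bin 001010110001); offset now 28 = byte 3 bit 4; 4 bits remain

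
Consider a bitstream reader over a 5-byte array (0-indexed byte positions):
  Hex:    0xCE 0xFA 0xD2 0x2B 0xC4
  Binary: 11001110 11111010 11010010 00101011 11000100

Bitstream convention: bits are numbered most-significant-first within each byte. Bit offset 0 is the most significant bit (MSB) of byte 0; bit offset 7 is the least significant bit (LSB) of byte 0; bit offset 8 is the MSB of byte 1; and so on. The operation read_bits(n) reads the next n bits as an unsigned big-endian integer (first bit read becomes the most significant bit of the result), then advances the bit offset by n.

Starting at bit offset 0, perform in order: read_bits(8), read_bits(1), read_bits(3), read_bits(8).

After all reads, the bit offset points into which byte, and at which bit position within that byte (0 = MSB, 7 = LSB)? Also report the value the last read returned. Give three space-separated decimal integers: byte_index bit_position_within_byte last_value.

Read 1: bits[0:8] width=8 -> value=206 (bin 11001110); offset now 8 = byte 1 bit 0; 32 bits remain
Read 2: bits[8:9] width=1 -> value=1 (bin 1); offset now 9 = byte 1 bit 1; 31 bits remain
Read 3: bits[9:12] width=3 -> value=7 (bin 111); offset now 12 = byte 1 bit 4; 28 bits remain
Read 4: bits[12:20] width=8 -> value=173 (bin 10101101); offset now 20 = byte 2 bit 4; 20 bits remain

Answer: 2 4 173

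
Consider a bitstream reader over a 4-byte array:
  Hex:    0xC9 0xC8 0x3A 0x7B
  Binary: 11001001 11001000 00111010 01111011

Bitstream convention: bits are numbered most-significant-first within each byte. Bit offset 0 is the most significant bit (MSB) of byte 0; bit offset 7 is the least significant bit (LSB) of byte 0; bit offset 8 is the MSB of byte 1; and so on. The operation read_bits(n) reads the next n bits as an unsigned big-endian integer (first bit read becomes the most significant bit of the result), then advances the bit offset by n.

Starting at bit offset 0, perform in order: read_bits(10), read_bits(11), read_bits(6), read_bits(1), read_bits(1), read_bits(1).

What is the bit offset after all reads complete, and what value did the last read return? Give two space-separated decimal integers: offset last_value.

Read 1: bits[0:10] width=10 -> value=807 (bin 1100100111); offset now 10 = byte 1 bit 2; 22 bits remain
Read 2: bits[10:21] width=11 -> value=263 (bin 00100000111); offset now 21 = byte 2 bit 5; 11 bits remain
Read 3: bits[21:27] width=6 -> value=19 (bin 010011); offset now 27 = byte 3 bit 3; 5 bits remain
Read 4: bits[27:28] width=1 -> value=1 (bin 1); offset now 28 = byte 3 bit 4; 4 bits remain
Read 5: bits[28:29] width=1 -> value=1 (bin 1); offset now 29 = byte 3 bit 5; 3 bits remain
Read 6: bits[29:30] width=1 -> value=0 (bin 0); offset now 30 = byte 3 bit 6; 2 bits remain

Answer: 30 0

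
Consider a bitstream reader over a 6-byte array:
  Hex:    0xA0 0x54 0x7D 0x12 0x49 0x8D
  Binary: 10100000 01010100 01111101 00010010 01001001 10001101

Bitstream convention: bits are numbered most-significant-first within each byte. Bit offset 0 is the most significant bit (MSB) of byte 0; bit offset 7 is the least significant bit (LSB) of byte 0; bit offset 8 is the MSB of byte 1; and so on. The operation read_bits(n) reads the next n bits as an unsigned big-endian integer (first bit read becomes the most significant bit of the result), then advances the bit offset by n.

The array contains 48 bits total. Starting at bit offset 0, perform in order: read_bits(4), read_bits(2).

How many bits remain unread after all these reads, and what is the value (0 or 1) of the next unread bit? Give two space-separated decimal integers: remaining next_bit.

Answer: 42 0

Derivation:
Read 1: bits[0:4] width=4 -> value=10 (bin 1010); offset now 4 = byte 0 bit 4; 44 bits remain
Read 2: bits[4:6] width=2 -> value=0 (bin 00); offset now 6 = byte 0 bit 6; 42 bits remain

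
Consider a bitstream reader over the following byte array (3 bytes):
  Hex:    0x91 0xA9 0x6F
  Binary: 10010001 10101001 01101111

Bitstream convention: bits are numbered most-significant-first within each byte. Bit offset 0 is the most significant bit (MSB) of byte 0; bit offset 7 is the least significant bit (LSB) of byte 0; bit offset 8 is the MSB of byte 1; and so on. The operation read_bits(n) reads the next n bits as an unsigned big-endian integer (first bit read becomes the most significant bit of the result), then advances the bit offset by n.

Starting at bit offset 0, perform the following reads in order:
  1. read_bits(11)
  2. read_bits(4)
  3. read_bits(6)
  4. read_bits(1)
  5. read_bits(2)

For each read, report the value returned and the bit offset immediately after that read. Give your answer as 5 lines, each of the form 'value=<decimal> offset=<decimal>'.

Answer: value=1165 offset=11
value=4 offset=15
value=45 offset=21
value=1 offset=22
value=3 offset=24

Derivation:
Read 1: bits[0:11] width=11 -> value=1165 (bin 10010001101); offset now 11 = byte 1 bit 3; 13 bits remain
Read 2: bits[11:15] width=4 -> value=4 (bin 0100); offset now 15 = byte 1 bit 7; 9 bits remain
Read 3: bits[15:21] width=6 -> value=45 (bin 101101); offset now 21 = byte 2 bit 5; 3 bits remain
Read 4: bits[21:22] width=1 -> value=1 (bin 1); offset now 22 = byte 2 bit 6; 2 bits remain
Read 5: bits[22:24] width=2 -> value=3 (bin 11); offset now 24 = byte 3 bit 0; 0 bits remain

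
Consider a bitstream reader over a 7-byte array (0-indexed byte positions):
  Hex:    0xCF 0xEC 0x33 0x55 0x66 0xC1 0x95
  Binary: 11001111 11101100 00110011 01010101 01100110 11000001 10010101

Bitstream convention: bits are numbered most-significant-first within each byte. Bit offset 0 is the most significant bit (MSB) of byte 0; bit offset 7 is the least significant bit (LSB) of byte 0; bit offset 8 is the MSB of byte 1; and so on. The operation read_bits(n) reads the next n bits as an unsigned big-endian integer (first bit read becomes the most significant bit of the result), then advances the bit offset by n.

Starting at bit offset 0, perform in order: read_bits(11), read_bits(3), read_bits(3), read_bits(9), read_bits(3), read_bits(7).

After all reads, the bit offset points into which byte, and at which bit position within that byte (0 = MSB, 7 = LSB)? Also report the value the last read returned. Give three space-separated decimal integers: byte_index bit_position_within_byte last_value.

Read 1: bits[0:11] width=11 -> value=1663 (bin 11001111111); offset now 11 = byte 1 bit 3; 45 bits remain
Read 2: bits[11:14] width=3 -> value=3 (bin 011); offset now 14 = byte 1 bit 6; 42 bits remain
Read 3: bits[14:17] width=3 -> value=0 (bin 000); offset now 17 = byte 2 bit 1; 39 bits remain
Read 4: bits[17:26] width=9 -> value=205 (bin 011001101); offset now 26 = byte 3 bit 2; 30 bits remain
Read 5: bits[26:29] width=3 -> value=2 (bin 010); offset now 29 = byte 3 bit 5; 27 bits remain
Read 6: bits[29:36] width=7 -> value=86 (bin 1010110); offset now 36 = byte 4 bit 4; 20 bits remain

Answer: 4 4 86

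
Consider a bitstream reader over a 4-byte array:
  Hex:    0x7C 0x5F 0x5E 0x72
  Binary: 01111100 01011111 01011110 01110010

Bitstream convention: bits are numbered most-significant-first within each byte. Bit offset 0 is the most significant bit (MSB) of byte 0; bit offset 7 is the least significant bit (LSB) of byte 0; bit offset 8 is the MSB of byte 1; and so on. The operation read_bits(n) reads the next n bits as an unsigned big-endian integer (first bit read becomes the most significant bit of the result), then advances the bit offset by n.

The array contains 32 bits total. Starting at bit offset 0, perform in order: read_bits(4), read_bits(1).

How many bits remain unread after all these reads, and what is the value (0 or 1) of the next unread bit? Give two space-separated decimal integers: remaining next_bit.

Answer: 27 1

Derivation:
Read 1: bits[0:4] width=4 -> value=7 (bin 0111); offset now 4 = byte 0 bit 4; 28 bits remain
Read 2: bits[4:5] width=1 -> value=1 (bin 1); offset now 5 = byte 0 bit 5; 27 bits remain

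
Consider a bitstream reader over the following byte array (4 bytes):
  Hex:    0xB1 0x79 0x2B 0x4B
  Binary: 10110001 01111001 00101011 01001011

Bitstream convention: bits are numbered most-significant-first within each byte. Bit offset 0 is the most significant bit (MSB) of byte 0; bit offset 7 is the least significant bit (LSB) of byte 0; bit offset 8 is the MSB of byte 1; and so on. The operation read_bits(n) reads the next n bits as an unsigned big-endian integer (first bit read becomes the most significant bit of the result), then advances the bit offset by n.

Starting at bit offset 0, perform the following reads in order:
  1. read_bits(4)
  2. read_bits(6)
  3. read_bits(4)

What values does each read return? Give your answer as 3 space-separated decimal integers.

Answer: 11 5 14

Derivation:
Read 1: bits[0:4] width=4 -> value=11 (bin 1011); offset now 4 = byte 0 bit 4; 28 bits remain
Read 2: bits[4:10] width=6 -> value=5 (bin 000101); offset now 10 = byte 1 bit 2; 22 bits remain
Read 3: bits[10:14] width=4 -> value=14 (bin 1110); offset now 14 = byte 1 bit 6; 18 bits remain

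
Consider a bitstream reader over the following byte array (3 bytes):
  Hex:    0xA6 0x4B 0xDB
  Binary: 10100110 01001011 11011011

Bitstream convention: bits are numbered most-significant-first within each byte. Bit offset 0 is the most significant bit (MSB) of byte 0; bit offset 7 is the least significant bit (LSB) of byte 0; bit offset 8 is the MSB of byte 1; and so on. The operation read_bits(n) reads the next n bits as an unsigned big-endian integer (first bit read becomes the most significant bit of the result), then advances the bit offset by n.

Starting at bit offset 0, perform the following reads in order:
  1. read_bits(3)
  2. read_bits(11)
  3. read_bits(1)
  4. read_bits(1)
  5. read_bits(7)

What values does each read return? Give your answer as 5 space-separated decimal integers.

Read 1: bits[0:3] width=3 -> value=5 (bin 101); offset now 3 = byte 0 bit 3; 21 bits remain
Read 2: bits[3:14] width=11 -> value=402 (bin 00110010010); offset now 14 = byte 1 bit 6; 10 bits remain
Read 3: bits[14:15] width=1 -> value=1 (bin 1); offset now 15 = byte 1 bit 7; 9 bits remain
Read 4: bits[15:16] width=1 -> value=1 (bin 1); offset now 16 = byte 2 bit 0; 8 bits remain
Read 5: bits[16:23] width=7 -> value=109 (bin 1101101); offset now 23 = byte 2 bit 7; 1 bits remain

Answer: 5 402 1 1 109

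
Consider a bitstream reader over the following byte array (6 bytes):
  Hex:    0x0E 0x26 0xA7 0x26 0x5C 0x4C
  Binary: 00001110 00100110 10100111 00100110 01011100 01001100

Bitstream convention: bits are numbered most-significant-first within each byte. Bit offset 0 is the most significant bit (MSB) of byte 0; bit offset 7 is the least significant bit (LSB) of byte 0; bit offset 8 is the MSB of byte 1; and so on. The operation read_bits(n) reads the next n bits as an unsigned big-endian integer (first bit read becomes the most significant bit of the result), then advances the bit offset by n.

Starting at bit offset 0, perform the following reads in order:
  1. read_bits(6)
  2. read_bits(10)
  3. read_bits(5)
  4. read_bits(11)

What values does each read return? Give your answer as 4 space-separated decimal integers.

Answer: 3 550 20 1830

Derivation:
Read 1: bits[0:6] width=6 -> value=3 (bin 000011); offset now 6 = byte 0 bit 6; 42 bits remain
Read 2: bits[6:16] width=10 -> value=550 (bin 1000100110); offset now 16 = byte 2 bit 0; 32 bits remain
Read 3: bits[16:21] width=5 -> value=20 (bin 10100); offset now 21 = byte 2 bit 5; 27 bits remain
Read 4: bits[21:32] width=11 -> value=1830 (bin 11100100110); offset now 32 = byte 4 bit 0; 16 bits remain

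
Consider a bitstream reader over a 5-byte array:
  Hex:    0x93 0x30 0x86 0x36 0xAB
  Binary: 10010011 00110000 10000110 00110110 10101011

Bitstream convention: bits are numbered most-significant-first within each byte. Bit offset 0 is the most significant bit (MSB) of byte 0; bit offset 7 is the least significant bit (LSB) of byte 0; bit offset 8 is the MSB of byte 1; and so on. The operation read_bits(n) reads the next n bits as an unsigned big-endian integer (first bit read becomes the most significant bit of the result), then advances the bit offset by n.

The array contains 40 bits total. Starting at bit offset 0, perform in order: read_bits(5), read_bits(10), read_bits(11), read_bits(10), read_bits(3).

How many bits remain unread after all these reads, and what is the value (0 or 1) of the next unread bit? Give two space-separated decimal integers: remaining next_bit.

Answer: 1 1

Derivation:
Read 1: bits[0:5] width=5 -> value=18 (bin 10010); offset now 5 = byte 0 bit 5; 35 bits remain
Read 2: bits[5:15] width=10 -> value=408 (bin 0110011000); offset now 15 = byte 1 bit 7; 25 bits remain
Read 3: bits[15:26] width=11 -> value=536 (bin 01000011000); offset now 26 = byte 3 bit 2; 14 bits remain
Read 4: bits[26:36] width=10 -> value=874 (bin 1101101010); offset now 36 = byte 4 bit 4; 4 bits remain
Read 5: bits[36:39] width=3 -> value=5 (bin 101); offset now 39 = byte 4 bit 7; 1 bits remain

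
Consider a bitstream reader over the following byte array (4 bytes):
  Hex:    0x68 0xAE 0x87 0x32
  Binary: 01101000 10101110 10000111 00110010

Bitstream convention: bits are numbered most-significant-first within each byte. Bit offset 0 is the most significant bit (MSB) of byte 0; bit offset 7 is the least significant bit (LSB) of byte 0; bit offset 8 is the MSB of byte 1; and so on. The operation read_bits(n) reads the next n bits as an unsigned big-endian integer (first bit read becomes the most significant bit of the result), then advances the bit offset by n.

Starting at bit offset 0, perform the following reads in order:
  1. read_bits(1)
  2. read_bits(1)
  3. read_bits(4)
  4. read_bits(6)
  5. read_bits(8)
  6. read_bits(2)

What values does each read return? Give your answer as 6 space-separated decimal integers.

Read 1: bits[0:1] width=1 -> value=0 (bin 0); offset now 1 = byte 0 bit 1; 31 bits remain
Read 2: bits[1:2] width=1 -> value=1 (bin 1); offset now 2 = byte 0 bit 2; 30 bits remain
Read 3: bits[2:6] width=4 -> value=10 (bin 1010); offset now 6 = byte 0 bit 6; 26 bits remain
Read 4: bits[6:12] width=6 -> value=10 (bin 001010); offset now 12 = byte 1 bit 4; 20 bits remain
Read 5: bits[12:20] width=8 -> value=232 (bin 11101000); offset now 20 = byte 2 bit 4; 12 bits remain
Read 6: bits[20:22] width=2 -> value=1 (bin 01); offset now 22 = byte 2 bit 6; 10 bits remain

Answer: 0 1 10 10 232 1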